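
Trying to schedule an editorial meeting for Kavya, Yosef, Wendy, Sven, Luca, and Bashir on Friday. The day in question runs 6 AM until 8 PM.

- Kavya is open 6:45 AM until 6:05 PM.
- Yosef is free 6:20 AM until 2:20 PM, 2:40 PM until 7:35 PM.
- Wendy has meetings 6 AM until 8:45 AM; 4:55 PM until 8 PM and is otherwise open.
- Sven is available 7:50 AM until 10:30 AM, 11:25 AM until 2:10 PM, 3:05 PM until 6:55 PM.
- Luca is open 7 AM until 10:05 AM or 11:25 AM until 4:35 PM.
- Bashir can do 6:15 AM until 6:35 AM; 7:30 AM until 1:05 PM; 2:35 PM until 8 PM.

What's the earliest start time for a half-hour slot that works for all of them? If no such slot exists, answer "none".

08:45

Kavya free: 06:45-18:05.
Yosef free: 06:20-14:20, 14:40-19:35.
Wendy free: 08:45-16:55 (invert busy blocks within the working day).
Sven free: 07:50-10:30, 11:25-14:10, 15:05-18:55.
Luca free: 07:00-10:05, 11:25-16:35.
Bashir free: 06:15-06:35, 07:30-13:05, 14:35-20:00.
Kavya ∩ Yosef: 06:45-14:20, 14:40-18:05.
Kavya ∩ Yosef ∩ Wendy: 08:45-14:20, 14:40-16:55.
Kavya ∩ Yosef ∩ Wendy ∩ Sven: 08:45-10:30, 11:25-14:10, 15:05-16:55.
Kavya ∩ Yosef ∩ Wendy ∩ Sven ∩ Luca: 08:45-10:05, 11:25-14:10, 15:05-16:35.
Kavya ∩ Yosef ∩ Wendy ∩ Sven ∩ Luca ∩ Bashir: 08:45-10:05, 11:25-13:05, 15:05-16:35.
Those are the intersection windows.
The first common window of at least 30 minutes is 08:45-10:05, so the earliest start is 08:45.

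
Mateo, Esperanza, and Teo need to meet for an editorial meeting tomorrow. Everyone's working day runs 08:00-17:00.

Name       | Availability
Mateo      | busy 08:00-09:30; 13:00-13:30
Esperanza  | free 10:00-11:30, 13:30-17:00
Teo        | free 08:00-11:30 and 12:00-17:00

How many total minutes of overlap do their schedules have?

Mateo free: 09:30-13:00, 13:30-17:00 (invert busy blocks within the working day).
Esperanza free: 10:00-11:30, 13:30-17:00.
Teo free: 08:00-11:30, 12:00-17:00.
Mateo ∩ Esperanza: 10:00-11:30, 13:30-17:00.
Mateo ∩ Esperanza ∩ Teo: 10:00-11:30, 13:30-17:00.
So the common availability across everyone is 10:00-11:30, 13:30-17:00.
Summing the common windows: 90 + 210 = 300 minutes.

300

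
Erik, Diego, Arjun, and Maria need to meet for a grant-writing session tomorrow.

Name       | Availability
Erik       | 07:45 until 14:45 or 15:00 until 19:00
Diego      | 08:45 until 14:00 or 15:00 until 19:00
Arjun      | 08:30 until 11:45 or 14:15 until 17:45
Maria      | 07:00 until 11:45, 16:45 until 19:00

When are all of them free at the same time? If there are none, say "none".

Erik ∩ Diego: 08:45-14:00, 15:00-19:00.
Erik ∩ Diego ∩ Arjun: 08:45-11:45, 15:00-17:45.
Erik ∩ Diego ∩ Arjun ∩ Maria: 08:45-11:45, 16:45-17:45.

08:45-11:45, 16:45-17:45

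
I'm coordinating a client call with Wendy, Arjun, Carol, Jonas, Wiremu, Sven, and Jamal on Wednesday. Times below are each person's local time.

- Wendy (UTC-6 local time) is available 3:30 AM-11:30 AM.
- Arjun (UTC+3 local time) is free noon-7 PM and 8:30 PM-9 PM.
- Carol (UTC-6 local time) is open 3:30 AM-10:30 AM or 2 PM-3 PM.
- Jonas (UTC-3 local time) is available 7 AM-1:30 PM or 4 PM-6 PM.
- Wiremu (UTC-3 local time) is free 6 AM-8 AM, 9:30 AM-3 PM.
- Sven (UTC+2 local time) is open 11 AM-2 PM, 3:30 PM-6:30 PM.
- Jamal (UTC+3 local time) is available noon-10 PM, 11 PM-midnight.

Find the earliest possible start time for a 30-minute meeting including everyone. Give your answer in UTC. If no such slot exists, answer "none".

Wendy in UTC: 09:30-17:30 (add 6h to convert from UTC-6).
Arjun in UTC: 09:00-16:00, 17:30-18:00 (subtract 3h to convert from UTC+3).
Carol in UTC: 09:30-16:30, 20:00-21:00 (add 6h to convert from UTC-6).
Jonas in UTC: 10:00-16:30, 19:00-21:00 (add 3h to convert from UTC-3).
Wiremu in UTC: 09:00-11:00, 12:30-18:00 (add 3h to convert from UTC-3).
Sven in UTC: 09:00-12:00, 13:30-16:30 (subtract 2h to convert from UTC+2).
Jamal in UTC: 09:00-19:00, 20:00-21:00 (subtract 3h to convert from UTC+3).
Wendy ∩ Arjun: 09:30-16:00.
Wendy ∩ Arjun ∩ Carol: 09:30-16:00.
Wendy ∩ Arjun ∩ Carol ∩ Jonas: 10:00-16:00.
Wendy ∩ Arjun ∩ Carol ∩ Jonas ∩ Wiremu: 10:00-11:00, 12:30-16:00.
Wendy ∩ Arjun ∩ Carol ∩ Jonas ∩ Wiremu ∩ Sven: 10:00-11:00, 13:30-16:00.
Wendy ∩ Arjun ∩ Carol ∩ Jonas ∩ Wiremu ∩ Sven ∩ Jamal: 10:00-11:00, 13:30-16:00.
So the common availability across everyone is 10:00-11:00, 13:30-16:00.
The first common window of at least 30 minutes is 10:00-11:00, so the earliest start is 10:00.

10:00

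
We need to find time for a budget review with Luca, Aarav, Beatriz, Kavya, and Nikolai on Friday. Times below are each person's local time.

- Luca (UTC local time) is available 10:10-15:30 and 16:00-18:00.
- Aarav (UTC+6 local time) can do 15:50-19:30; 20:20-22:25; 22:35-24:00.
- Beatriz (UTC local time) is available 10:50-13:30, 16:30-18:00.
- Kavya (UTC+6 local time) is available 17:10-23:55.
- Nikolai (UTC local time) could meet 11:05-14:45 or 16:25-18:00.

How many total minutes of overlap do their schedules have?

Luca in UTC: 10:10-15:30, 16:00-18:00.
Aarav in UTC: 09:50-13:30, 14:20-16:25, 16:35-18:00 (subtract 6h to convert from UTC+6).
Beatriz in UTC: 10:50-13:30, 16:30-18:00.
Kavya in UTC: 11:10-17:55 (subtract 6h to convert from UTC+6).
Nikolai in UTC: 11:05-14:45, 16:25-18:00.
Luca ∩ Aarav: 10:10-13:30, 14:20-15:30, 16:00-16:25, 16:35-18:00.
Luca ∩ Aarav ∩ Beatriz: 10:50-13:30, 16:35-18:00.
Luca ∩ Aarav ∩ Beatriz ∩ Kavya: 11:10-13:30, 16:35-17:55.
Luca ∩ Aarav ∩ Beatriz ∩ Kavya ∩ Nikolai: 11:10-13:30, 16:35-17:55.
Those are the intersection windows.
Summing the common windows: 140 + 80 = 220 minutes.

220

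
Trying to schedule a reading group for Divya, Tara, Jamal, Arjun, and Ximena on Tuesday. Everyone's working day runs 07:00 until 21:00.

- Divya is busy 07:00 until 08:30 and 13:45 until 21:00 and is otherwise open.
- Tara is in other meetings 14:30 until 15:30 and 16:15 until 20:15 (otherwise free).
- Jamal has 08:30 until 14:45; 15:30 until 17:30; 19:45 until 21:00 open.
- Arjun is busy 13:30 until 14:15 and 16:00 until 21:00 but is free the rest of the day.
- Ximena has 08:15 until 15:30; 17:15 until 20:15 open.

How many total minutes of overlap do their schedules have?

Divya free: 08:30-13:45 (invert busy blocks within the working day).
Tara free: 07:00-14:30, 15:30-16:15, 20:15-21:00 (invert busy blocks within the working day).
Jamal free: 08:30-14:45, 15:30-17:30, 19:45-21:00.
Arjun free: 07:00-13:30, 14:15-16:00 (invert busy blocks within the working day).
Ximena free: 08:15-15:30, 17:15-20:15.
Divya ∩ Tara: 08:30-13:45.
Divya ∩ Tara ∩ Jamal: 08:30-13:45.
Divya ∩ Tara ∩ Jamal ∩ Arjun: 08:30-13:30.
Divya ∩ Tara ∩ Jamal ∩ Arjun ∩ Ximena: 08:30-13:30.
So the common availability across everyone is 08:30-13:30.
That's a single block of 300 minutes.

300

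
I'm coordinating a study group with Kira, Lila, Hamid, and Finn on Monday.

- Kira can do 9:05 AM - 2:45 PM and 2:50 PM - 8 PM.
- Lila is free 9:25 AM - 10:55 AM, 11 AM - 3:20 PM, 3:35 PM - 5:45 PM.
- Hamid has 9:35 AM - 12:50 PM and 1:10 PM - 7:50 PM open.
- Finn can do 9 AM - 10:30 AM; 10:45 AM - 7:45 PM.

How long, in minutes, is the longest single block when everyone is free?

130

Kira ∩ Lila: 09:25-10:55, 11:00-14:45, 14:50-15:20, 15:35-17:45.
Kira ∩ Lila ∩ Hamid: 09:35-10:55, 11:00-12:50, 13:10-14:45, 14:50-15:20, 15:35-17:45.
Kira ∩ Lila ∩ Hamid ∩ Finn: 09:35-10:30, 10:45-10:55, 11:00-12:50, 13:10-14:45, 14:50-15:20, 15:35-17:45.
The longest is 15:35-17:45 at 130 minutes.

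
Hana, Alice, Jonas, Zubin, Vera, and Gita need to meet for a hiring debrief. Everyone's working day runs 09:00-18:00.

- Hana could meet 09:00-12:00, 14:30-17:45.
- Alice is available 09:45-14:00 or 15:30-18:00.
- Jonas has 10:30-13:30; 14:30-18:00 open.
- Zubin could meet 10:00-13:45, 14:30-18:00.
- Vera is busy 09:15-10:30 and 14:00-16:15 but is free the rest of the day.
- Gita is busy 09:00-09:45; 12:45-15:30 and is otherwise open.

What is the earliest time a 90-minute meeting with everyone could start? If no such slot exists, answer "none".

10:30

Hana free: 09:00-12:00, 14:30-17:45.
Alice free: 09:45-14:00, 15:30-18:00.
Jonas free: 10:30-13:30, 14:30-18:00.
Zubin free: 10:00-13:45, 14:30-18:00.
Vera free: 09:00-09:15, 10:30-14:00, 16:15-18:00 (invert busy blocks within the working day).
Gita free: 09:45-12:45, 15:30-18:00 (invert busy blocks within the working day).
Hana ∩ Alice: 09:45-12:00, 15:30-17:45.
Hana ∩ Alice ∩ Jonas: 10:30-12:00, 15:30-17:45.
Hana ∩ Alice ∩ Jonas ∩ Zubin: 10:30-12:00, 15:30-17:45.
Hana ∩ Alice ∩ Jonas ∩ Zubin ∩ Vera: 10:30-12:00, 16:15-17:45.
Hana ∩ Alice ∩ Jonas ∩ Zubin ∩ Vera ∩ Gita: 10:30-12:00, 16:15-17:45.
Those are the intersection windows.
The first common window of at least 90 minutes is 10:30-12:00, so the earliest start is 10:30.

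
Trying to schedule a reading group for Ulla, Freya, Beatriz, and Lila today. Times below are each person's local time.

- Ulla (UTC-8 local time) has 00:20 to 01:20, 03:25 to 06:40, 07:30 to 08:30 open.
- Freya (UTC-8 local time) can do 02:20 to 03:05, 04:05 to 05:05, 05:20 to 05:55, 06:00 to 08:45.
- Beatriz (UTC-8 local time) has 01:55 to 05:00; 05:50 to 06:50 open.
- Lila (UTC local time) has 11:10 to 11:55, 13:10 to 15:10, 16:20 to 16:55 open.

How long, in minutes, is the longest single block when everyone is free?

40

Ulla in UTC: 08:20-09:20, 11:25-14:40, 15:30-16:30 (add 8h to convert from UTC-8).
Freya in UTC: 10:20-11:05, 12:05-13:05, 13:20-13:55, 14:00-16:45 (add 8h to convert from UTC-8).
Beatriz in UTC: 09:55-13:00, 13:50-14:50 (add 8h to convert from UTC-8).
Lila in UTC: 11:10-11:55, 13:10-15:10, 16:20-16:55.
Ulla ∩ Freya: 12:05-13:05, 13:20-13:55, 14:00-14:40, 15:30-16:30.
Ulla ∩ Freya ∩ Beatriz: 12:05-13:00, 13:50-13:55, 14:00-14:40.
Ulla ∩ Freya ∩ Beatriz ∩ Lila: 13:50-13:55, 14:00-14:40.
The longest is 14:00-14:40 at 40 minutes.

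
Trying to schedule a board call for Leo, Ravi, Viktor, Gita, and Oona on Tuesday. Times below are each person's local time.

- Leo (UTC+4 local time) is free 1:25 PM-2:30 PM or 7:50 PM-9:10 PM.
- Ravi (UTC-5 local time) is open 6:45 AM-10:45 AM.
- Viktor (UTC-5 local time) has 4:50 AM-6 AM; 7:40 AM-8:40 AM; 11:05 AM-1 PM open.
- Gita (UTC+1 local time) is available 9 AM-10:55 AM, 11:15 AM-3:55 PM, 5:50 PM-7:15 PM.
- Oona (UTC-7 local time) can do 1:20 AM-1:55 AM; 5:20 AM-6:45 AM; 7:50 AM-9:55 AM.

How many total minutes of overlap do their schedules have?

0

Leo in UTC: 09:25-10:30, 15:50-17:10 (subtract 4h to convert from UTC+4).
Ravi in UTC: 11:45-15:45 (add 5h to convert from UTC-5).
Viktor in UTC: 09:50-11:00, 12:40-13:40, 16:05-18:00 (add 5h to convert from UTC-5).
Gita in UTC: 08:00-09:55, 10:15-14:55, 16:50-18:15 (subtract 1h to convert from UTC+1).
Oona in UTC: 08:20-08:55, 12:20-13:45, 14:50-16:55 (add 7h to convert from UTC-7).
Leo ∩ Ravi: ∅.
Leo ∩ Ravi ∩ Viktor: ∅.
Leo ∩ Ravi ∩ Viktor ∩ Gita: ∅.
Leo ∩ Ravi ∩ Viktor ∩ Gita ∩ Oona: ∅.
There is no time when everyone is free.
There is no common window, so the total is 0 minutes.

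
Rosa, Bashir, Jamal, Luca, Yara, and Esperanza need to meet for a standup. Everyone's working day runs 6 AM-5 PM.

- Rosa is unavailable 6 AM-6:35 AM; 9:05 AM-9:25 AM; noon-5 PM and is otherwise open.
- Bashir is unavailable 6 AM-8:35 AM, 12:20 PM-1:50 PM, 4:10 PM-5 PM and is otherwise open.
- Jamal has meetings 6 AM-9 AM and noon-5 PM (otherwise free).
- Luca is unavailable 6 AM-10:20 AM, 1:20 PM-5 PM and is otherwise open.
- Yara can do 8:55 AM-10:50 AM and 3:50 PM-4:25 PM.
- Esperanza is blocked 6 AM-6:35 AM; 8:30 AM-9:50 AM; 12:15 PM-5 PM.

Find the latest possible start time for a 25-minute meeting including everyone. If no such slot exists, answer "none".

10:25

Rosa free: 06:35-09:05, 09:25-12:00 (invert busy blocks within the working day).
Bashir free: 08:35-12:20, 13:50-16:10 (invert busy blocks within the working day).
Jamal free: 09:00-12:00 (invert busy blocks within the working day).
Luca free: 10:20-13:20 (invert busy blocks within the working day).
Yara free: 08:55-10:50, 15:50-16:25.
Esperanza free: 06:35-08:30, 09:50-12:15 (invert busy blocks within the working day).
Rosa ∩ Bashir: 08:35-09:05, 09:25-12:00.
Rosa ∩ Bashir ∩ Jamal: 09:00-09:05, 09:25-12:00.
Rosa ∩ Bashir ∩ Jamal ∩ Luca: 10:20-12:00.
Rosa ∩ Bashir ∩ Jamal ∩ Luca ∩ Yara: 10:20-10:50.
Rosa ∩ Bashir ∩ Jamal ∩ Luca ∩ Yara ∩ Esperanza: 10:20-10:50.
Those are the intersection windows.
The last common window of at least 25 minutes is 10:20-10:50; a 25-minute meeting can start as late as 10:25 and still end by 10:50.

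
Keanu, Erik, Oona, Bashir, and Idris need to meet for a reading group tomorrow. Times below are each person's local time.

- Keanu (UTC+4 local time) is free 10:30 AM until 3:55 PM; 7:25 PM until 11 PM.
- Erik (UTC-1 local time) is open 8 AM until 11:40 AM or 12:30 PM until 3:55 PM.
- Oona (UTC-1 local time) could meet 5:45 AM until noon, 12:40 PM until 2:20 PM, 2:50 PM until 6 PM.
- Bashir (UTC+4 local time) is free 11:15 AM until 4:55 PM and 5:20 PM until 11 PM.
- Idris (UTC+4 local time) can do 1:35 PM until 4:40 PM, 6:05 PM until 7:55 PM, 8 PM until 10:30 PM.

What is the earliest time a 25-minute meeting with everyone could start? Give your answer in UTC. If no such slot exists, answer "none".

09:35

Keanu in UTC: 06:30-11:55, 15:25-19:00 (subtract 4h to convert from UTC+4).
Erik in UTC: 09:00-12:40, 13:30-16:55 (add 1h to convert from UTC-1).
Oona in UTC: 06:45-13:00, 13:40-15:20, 15:50-19:00 (add 1h to convert from UTC-1).
Bashir in UTC: 07:15-12:55, 13:20-19:00 (subtract 4h to convert from UTC+4).
Idris in UTC: 09:35-12:40, 14:05-15:55, 16:00-18:30 (subtract 4h to convert from UTC+4).
Keanu ∩ Erik: 09:00-11:55, 15:25-16:55.
Keanu ∩ Erik ∩ Oona: 09:00-11:55, 15:50-16:55.
Keanu ∩ Erik ∩ Oona ∩ Bashir: 09:00-11:55, 15:50-16:55.
Keanu ∩ Erik ∩ Oona ∩ Bashir ∩ Idris: 09:35-11:55, 15:50-15:55, 16:00-16:55.
So the common availability across everyone is 09:35-11:55, 15:50-15:55, 16:00-16:55.
The first common window of at least 25 minutes is 09:35-11:55, so the earliest start is 09:35.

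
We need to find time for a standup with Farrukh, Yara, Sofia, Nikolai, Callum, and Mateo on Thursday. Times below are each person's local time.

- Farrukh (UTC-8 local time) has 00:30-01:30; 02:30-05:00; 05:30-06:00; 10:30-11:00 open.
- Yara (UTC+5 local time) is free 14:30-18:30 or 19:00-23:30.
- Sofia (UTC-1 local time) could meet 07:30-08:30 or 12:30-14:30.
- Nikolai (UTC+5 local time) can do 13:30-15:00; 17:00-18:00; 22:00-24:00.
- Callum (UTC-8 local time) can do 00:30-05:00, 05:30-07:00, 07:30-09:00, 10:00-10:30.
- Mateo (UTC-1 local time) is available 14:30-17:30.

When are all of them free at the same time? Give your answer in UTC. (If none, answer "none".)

Farrukh in UTC: 08:30-09:30, 10:30-13:00, 13:30-14:00, 18:30-19:00 (add 8h to convert from UTC-8).
Yara in UTC: 09:30-13:30, 14:00-18:30 (subtract 5h to convert from UTC+5).
Sofia in UTC: 08:30-09:30, 13:30-15:30 (add 1h to convert from UTC-1).
Nikolai in UTC: 08:30-10:00, 12:00-13:00, 17:00-19:00 (subtract 5h to convert from UTC+5).
Callum in UTC: 08:30-13:00, 13:30-15:00, 15:30-17:00, 18:00-18:30 (add 8h to convert from UTC-8).
Mateo in UTC: 15:30-18:30 (add 1h to convert from UTC-1).
Farrukh ∩ Yara: 10:30-13:00.
Farrukh ∩ Yara ∩ Sofia: ∅.
Farrukh ∩ Yara ∩ Sofia ∩ Nikolai: ∅.
Farrukh ∩ Yara ∩ Sofia ∩ Nikolai ∩ Callum: ∅.
Farrukh ∩ Yara ∩ Sofia ∩ Nikolai ∩ Callum ∩ Mateo: ∅.
There is no time when everyone is free.

none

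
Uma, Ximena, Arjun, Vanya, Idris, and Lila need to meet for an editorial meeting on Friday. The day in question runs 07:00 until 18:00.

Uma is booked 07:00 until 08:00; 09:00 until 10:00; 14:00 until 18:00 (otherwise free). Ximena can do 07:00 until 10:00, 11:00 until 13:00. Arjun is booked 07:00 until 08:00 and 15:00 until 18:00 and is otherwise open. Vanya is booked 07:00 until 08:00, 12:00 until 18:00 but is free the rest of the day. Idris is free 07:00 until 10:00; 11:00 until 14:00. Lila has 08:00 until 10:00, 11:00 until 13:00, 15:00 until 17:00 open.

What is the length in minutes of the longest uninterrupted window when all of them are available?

60

Uma free: 08:00-09:00, 10:00-14:00 (invert busy blocks within the working day).
Ximena free: 07:00-10:00, 11:00-13:00.
Arjun free: 08:00-15:00 (invert busy blocks within the working day).
Vanya free: 08:00-12:00 (invert busy blocks within the working day).
Idris free: 07:00-10:00, 11:00-14:00.
Lila free: 08:00-10:00, 11:00-13:00, 15:00-17:00.
Uma ∩ Ximena: 08:00-09:00, 11:00-13:00.
Uma ∩ Ximena ∩ Arjun: 08:00-09:00, 11:00-13:00.
Uma ∩ Ximena ∩ Arjun ∩ Vanya: 08:00-09:00, 11:00-12:00.
Uma ∩ Ximena ∩ Arjun ∩ Vanya ∩ Idris: 08:00-09:00, 11:00-12:00.
Uma ∩ Ximena ∩ Arjun ∩ Vanya ∩ Idris ∩ Lila: 08:00-09:00, 11:00-12:00.
Those are the intersection windows.
The longest is 08:00-09:00 at 60 minutes.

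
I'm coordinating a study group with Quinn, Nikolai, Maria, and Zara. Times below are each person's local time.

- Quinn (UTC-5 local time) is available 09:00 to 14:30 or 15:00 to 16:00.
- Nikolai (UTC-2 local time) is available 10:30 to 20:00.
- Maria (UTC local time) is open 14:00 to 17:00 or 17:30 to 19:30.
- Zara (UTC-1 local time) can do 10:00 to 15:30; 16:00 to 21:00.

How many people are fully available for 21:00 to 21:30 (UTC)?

2

Quinn in UTC: 14:00-19:30, 20:00-21:00 (add 5h to convert from UTC-5).
Nikolai in UTC: 12:30-22:00 (add 2h to convert from UTC-2).
Maria in UTC: 14:00-17:00, 17:30-19:30.
Zara in UTC: 11:00-16:30, 17:00-22:00 (add 1h to convert from UTC-1).
Nikolai and Zara can make the full 21:00-21:30 slot — that's 2.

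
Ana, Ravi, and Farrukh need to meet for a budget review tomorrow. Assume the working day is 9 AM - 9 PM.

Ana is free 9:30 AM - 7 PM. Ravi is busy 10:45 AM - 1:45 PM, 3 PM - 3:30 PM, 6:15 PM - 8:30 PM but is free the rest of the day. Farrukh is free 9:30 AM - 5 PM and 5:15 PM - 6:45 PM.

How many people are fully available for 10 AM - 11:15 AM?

2

Ana free: 09:30-19:00.
Ravi free: 09:00-10:45, 13:45-15:00, 15:30-18:15, 20:30-21:00 (invert busy blocks within the working day).
Farrukh free: 09:30-17:00, 17:15-18:45.
Ana and Farrukh can make the full 10:00-11:15 slot — that's 2.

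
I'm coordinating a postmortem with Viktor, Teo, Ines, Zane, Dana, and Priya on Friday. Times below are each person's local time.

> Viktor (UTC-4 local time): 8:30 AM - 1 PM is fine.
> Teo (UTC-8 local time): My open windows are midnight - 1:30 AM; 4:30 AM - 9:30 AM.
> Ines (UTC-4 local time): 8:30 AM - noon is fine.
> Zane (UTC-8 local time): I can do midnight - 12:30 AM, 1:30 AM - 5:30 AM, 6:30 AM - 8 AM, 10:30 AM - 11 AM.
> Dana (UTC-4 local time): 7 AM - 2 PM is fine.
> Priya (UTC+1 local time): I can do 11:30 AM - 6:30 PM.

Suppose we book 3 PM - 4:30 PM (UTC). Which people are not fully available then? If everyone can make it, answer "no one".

Viktor in UTC: 12:30-17:00 (add 4h to convert from UTC-4).
Teo in UTC: 08:00-09:30, 12:30-17:30 (add 8h to convert from UTC-8).
Ines in UTC: 12:30-16:00 (add 4h to convert from UTC-4).
Zane in UTC: 08:00-08:30, 09:30-13:30, 14:30-16:00, 18:30-19:00 (add 8h to convert from UTC-8).
Dana in UTC: 11:00-18:00 (add 4h to convert from UTC-4).
Priya in UTC: 10:30-17:30 (subtract 1h to convert from UTC+1).
Viktor: free for 15:00-16:30. Teo: free for 15:00-16:30. Ines: not fully free for 15:00-16:30. Zane: not fully free for 15:00-16:30. Dana: free for 15:00-16:30. Priya: free for 15:00-16:30.

Ines, Zane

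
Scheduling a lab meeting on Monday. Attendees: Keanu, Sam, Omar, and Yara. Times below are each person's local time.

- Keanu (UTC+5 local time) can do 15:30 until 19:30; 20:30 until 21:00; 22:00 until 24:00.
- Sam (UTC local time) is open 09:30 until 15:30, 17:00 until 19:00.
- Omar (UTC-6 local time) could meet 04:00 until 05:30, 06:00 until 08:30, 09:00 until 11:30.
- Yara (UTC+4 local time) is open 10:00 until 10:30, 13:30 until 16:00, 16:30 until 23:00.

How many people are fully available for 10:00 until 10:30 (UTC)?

3

Keanu in UTC: 10:30-14:30, 15:30-16:00, 17:00-19:00 (subtract 5h to convert from UTC+5).
Sam in UTC: 09:30-15:30, 17:00-19:00.
Omar in UTC: 10:00-11:30, 12:00-14:30, 15:00-17:30 (add 6h to convert from UTC-6).
Yara in UTC: 06:00-06:30, 09:30-12:00, 12:30-19:00 (subtract 4h to convert from UTC+4).
Sam, Omar, and Yara can make the full 10:00-10:30 slot — that's 3.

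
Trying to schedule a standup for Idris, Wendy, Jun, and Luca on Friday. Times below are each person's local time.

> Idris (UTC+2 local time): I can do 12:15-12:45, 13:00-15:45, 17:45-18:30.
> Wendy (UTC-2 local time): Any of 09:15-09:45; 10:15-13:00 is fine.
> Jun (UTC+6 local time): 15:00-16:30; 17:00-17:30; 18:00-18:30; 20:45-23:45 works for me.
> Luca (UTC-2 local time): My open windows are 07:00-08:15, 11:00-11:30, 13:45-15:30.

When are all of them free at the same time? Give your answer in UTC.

Idris in UTC: 10:15-10:45, 11:00-13:45, 15:45-16:30 (subtract 2h to convert from UTC+2).
Wendy in UTC: 11:15-11:45, 12:15-15:00 (add 2h to convert from UTC-2).
Jun in UTC: 09:00-10:30, 11:00-11:30, 12:00-12:30, 14:45-17:45 (subtract 6h to convert from UTC+6).
Luca in UTC: 09:00-10:15, 13:00-13:30, 15:45-17:30 (add 2h to convert from UTC-2).
Idris ∩ Wendy: 11:15-11:45, 12:15-13:45.
Idris ∩ Wendy ∩ Jun: 11:15-11:30, 12:15-12:30.
Idris ∩ Wendy ∩ Jun ∩ Luca: ∅.
There is no time when everyone is free.

none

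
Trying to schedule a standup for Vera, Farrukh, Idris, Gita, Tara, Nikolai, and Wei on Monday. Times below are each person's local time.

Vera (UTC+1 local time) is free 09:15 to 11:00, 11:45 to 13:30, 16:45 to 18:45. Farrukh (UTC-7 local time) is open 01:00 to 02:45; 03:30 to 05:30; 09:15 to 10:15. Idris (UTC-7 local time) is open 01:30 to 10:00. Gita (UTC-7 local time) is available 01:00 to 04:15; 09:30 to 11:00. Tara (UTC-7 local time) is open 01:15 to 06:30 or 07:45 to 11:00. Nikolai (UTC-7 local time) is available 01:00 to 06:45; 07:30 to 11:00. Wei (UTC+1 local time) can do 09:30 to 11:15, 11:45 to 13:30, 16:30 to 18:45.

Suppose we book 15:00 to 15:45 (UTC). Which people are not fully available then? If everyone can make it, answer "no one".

Vera in UTC: 08:15-10:00, 10:45-12:30, 15:45-17:45 (subtract 1h to convert from UTC+1).
Farrukh in UTC: 08:00-09:45, 10:30-12:30, 16:15-17:15 (add 7h to convert from UTC-7).
Idris in UTC: 08:30-17:00 (add 7h to convert from UTC-7).
Gita in UTC: 08:00-11:15, 16:30-18:00 (add 7h to convert from UTC-7).
Tara in UTC: 08:15-13:30, 14:45-18:00 (add 7h to convert from UTC-7).
Nikolai in UTC: 08:00-13:45, 14:30-18:00 (add 7h to convert from UTC-7).
Wei in UTC: 08:30-10:15, 10:45-12:30, 15:30-17:45 (subtract 1h to convert from UTC+1).
Vera: not fully free for 15:00-15:45. Farrukh: not fully free for 15:00-15:45. Idris: free for 15:00-15:45. Gita: not fully free for 15:00-15:45. Tara: free for 15:00-15:45. Nikolai: free for 15:00-15:45. Wei: not fully free for 15:00-15:45.

Farrukh, Gita, Vera, Wei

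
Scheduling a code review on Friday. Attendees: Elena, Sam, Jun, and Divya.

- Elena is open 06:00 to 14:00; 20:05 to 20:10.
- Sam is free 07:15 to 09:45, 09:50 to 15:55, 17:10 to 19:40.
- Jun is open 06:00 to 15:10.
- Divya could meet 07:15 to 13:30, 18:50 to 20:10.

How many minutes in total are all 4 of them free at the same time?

Elena ∩ Sam: 07:15-09:45, 09:50-14:00.
Elena ∩ Sam ∩ Jun: 07:15-09:45, 09:50-14:00.
Elena ∩ Sam ∩ Jun ∩ Divya: 07:15-09:45, 09:50-13:30.
So the common availability across everyone is 07:15-09:45, 09:50-13:30.
Summing the common windows: 150 + 220 = 370 minutes.

370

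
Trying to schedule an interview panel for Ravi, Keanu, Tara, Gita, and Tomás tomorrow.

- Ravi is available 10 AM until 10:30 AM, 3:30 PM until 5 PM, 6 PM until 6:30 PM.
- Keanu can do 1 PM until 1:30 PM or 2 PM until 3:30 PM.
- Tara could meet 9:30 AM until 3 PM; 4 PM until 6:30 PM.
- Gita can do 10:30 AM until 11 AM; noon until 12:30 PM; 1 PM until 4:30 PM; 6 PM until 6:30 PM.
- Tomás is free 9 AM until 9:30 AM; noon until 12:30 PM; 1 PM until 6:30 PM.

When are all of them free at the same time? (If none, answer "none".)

none

Ravi ∩ Keanu: ∅.
Ravi ∩ Keanu ∩ Tara: ∅.
Ravi ∩ Keanu ∩ Tara ∩ Gita: ∅.
Ravi ∩ Keanu ∩ Tara ∩ Gita ∩ Tomás: ∅.
There is no time when everyone is free.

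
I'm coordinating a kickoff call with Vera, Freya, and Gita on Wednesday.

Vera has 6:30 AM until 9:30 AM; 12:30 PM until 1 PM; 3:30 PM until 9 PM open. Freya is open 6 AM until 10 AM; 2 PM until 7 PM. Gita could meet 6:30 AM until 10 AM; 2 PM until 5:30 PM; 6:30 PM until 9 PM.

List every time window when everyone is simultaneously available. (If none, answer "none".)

06:30-09:30, 15:30-17:30, 18:30-19:00

Vera ∩ Freya: 06:30-09:30, 15:30-19:00.
Vera ∩ Freya ∩ Gita: 06:30-09:30, 15:30-17:30, 18:30-19:00.
Those are the intersection windows.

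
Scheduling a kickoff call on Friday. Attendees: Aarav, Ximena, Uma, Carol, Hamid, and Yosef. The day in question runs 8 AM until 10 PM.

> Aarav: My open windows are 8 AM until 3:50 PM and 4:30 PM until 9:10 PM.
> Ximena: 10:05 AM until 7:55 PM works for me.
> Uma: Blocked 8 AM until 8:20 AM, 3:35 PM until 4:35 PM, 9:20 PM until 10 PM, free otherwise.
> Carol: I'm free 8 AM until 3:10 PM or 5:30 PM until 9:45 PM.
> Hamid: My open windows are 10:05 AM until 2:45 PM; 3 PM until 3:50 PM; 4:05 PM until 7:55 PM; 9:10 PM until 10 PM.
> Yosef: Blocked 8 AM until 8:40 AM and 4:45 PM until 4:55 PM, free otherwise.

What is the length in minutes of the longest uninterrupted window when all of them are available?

280

Aarav free: 08:00-15:50, 16:30-21:10.
Ximena free: 10:05-19:55.
Uma free: 08:20-15:35, 16:35-21:20 (invert busy blocks within the working day).
Carol free: 08:00-15:10, 17:30-21:45.
Hamid free: 10:05-14:45, 15:00-15:50, 16:05-19:55, 21:10-22:00.
Yosef free: 08:40-16:45, 16:55-22:00 (invert busy blocks within the working day).
Aarav ∩ Ximena: 10:05-15:50, 16:30-19:55.
Aarav ∩ Ximena ∩ Uma: 10:05-15:35, 16:35-19:55.
Aarav ∩ Ximena ∩ Uma ∩ Carol: 10:05-15:10, 17:30-19:55.
Aarav ∩ Ximena ∩ Uma ∩ Carol ∩ Hamid: 10:05-14:45, 15:00-15:10, 17:30-19:55.
Aarav ∩ Ximena ∩ Uma ∩ Carol ∩ Hamid ∩ Yosef: 10:05-14:45, 15:00-15:10, 17:30-19:55.
So the common availability across everyone is 10:05-14:45, 15:00-15:10, 17:30-19:55.
The longest is 10:05-14:45 at 280 minutes.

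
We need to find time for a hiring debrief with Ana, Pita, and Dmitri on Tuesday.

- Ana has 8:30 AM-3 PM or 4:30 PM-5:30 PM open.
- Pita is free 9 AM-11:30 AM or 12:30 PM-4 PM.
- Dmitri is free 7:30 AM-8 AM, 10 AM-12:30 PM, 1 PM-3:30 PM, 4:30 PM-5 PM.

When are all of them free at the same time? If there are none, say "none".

10:00-11:30, 13:00-15:00

Ana ∩ Pita: 09:00-11:30, 12:30-15:00.
Ana ∩ Pita ∩ Dmitri: 10:00-11:30, 13:00-15:00.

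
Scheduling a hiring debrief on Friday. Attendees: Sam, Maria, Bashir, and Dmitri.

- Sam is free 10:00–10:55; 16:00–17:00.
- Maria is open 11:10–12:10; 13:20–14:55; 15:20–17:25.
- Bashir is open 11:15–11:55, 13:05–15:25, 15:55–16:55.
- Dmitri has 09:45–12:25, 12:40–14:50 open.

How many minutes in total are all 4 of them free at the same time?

Sam ∩ Maria: 16:00-17:00.
Sam ∩ Maria ∩ Bashir: 16:00-16:55.
Sam ∩ Maria ∩ Bashir ∩ Dmitri: ∅.
There is no time when everyone is free.
There is no common window, so the total is 0 minutes.

0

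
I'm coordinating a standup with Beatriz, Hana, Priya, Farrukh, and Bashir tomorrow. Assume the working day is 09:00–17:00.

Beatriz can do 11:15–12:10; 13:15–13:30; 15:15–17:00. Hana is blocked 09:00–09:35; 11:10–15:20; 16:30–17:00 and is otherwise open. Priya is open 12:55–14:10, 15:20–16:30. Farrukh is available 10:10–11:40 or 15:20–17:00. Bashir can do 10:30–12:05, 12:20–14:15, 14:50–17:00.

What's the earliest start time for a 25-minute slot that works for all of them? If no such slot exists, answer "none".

15:20

Beatriz free: 11:15-12:10, 13:15-13:30, 15:15-17:00.
Hana free: 09:35-11:10, 15:20-16:30 (invert busy blocks within the working day).
Priya free: 12:55-14:10, 15:20-16:30.
Farrukh free: 10:10-11:40, 15:20-17:00.
Bashir free: 10:30-12:05, 12:20-14:15, 14:50-17:00.
Beatriz ∩ Hana: 15:20-16:30.
Beatriz ∩ Hana ∩ Priya: 15:20-16:30.
Beatriz ∩ Hana ∩ Priya ∩ Farrukh: 15:20-16:30.
Beatriz ∩ Hana ∩ Priya ∩ Farrukh ∩ Bashir: 15:20-16:30.
The first common window of at least 25 minutes is 15:20-16:30, so the earliest start is 15:20.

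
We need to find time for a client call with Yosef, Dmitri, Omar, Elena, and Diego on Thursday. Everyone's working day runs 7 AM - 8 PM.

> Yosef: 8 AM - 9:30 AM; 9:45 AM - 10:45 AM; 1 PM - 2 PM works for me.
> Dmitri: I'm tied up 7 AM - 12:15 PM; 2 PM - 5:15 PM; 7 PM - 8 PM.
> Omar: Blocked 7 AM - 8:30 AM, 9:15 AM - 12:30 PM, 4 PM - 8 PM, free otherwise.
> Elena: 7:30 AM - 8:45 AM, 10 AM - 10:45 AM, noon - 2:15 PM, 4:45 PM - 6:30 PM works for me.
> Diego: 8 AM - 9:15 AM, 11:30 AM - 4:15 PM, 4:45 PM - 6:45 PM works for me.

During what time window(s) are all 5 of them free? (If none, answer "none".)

13:00-14:00

Yosef free: 08:00-09:30, 09:45-10:45, 13:00-14:00.
Dmitri free: 12:15-14:00, 17:15-19:00 (invert busy blocks within the working day).
Omar free: 08:30-09:15, 12:30-16:00 (invert busy blocks within the working day).
Elena free: 07:30-08:45, 10:00-10:45, 12:00-14:15, 16:45-18:30.
Diego free: 08:00-09:15, 11:30-16:15, 16:45-18:45.
Yosef ∩ Dmitri: 13:00-14:00.
Yosef ∩ Dmitri ∩ Omar: 13:00-14:00.
Yosef ∩ Dmitri ∩ Omar ∩ Elena: 13:00-14:00.
Yosef ∩ Dmitri ∩ Omar ∩ Elena ∩ Diego: 13:00-14:00.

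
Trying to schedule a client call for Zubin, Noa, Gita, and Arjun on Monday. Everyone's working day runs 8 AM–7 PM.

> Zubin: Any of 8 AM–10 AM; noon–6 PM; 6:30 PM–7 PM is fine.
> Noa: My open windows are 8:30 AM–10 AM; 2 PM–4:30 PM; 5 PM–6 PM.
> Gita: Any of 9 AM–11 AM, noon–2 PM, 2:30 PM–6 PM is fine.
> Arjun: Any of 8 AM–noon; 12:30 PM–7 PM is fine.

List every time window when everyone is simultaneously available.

09:00-10:00, 14:30-16:30, 17:00-18:00

Zubin ∩ Noa: 08:30-10:00, 14:00-16:30, 17:00-18:00.
Zubin ∩ Noa ∩ Gita: 09:00-10:00, 14:30-16:30, 17:00-18:00.
Zubin ∩ Noa ∩ Gita ∩ Arjun: 09:00-10:00, 14:30-16:30, 17:00-18:00.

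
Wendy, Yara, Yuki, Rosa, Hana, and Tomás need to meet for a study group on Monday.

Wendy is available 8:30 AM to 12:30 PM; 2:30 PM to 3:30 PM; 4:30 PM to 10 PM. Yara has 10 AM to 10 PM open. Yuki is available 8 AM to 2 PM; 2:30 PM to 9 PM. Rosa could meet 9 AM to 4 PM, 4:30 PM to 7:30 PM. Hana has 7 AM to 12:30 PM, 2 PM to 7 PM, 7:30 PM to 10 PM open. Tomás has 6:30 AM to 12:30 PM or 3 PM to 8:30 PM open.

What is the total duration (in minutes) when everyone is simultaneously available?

Wendy ∩ Yara: 10:00-12:30, 14:30-15:30, 16:30-22:00.
Wendy ∩ Yara ∩ Yuki: 10:00-12:30, 14:30-15:30, 16:30-21:00.
Wendy ∩ Yara ∩ Yuki ∩ Rosa: 10:00-12:30, 14:30-15:30, 16:30-19:30.
Wendy ∩ Yara ∩ Yuki ∩ Rosa ∩ Hana: 10:00-12:30, 14:30-15:30, 16:30-19:00.
Wendy ∩ Yara ∩ Yuki ∩ Rosa ∩ Hana ∩ Tomás: 10:00-12:30, 15:00-15:30, 16:30-19:00.
So the common availability across everyone is 10:00-12:30, 15:00-15:30, 16:30-19:00.
Summing the common windows: 150 + 30 + 150 = 330 minutes.

330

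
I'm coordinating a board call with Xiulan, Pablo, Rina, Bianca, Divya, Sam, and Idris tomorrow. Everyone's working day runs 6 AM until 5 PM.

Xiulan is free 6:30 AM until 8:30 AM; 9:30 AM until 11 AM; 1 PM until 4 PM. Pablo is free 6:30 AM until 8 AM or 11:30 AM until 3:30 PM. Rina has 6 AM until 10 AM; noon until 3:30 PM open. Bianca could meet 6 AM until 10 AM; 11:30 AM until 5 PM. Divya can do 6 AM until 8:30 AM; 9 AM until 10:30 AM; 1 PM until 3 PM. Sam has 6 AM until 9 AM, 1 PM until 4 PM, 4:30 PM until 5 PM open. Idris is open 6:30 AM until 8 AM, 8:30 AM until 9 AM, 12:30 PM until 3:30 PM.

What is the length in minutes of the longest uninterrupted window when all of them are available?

Xiulan ∩ Pablo: 06:30-08:00, 13:00-15:30.
Xiulan ∩ Pablo ∩ Rina: 06:30-08:00, 13:00-15:30.
Xiulan ∩ Pablo ∩ Rina ∩ Bianca: 06:30-08:00, 13:00-15:30.
Xiulan ∩ Pablo ∩ Rina ∩ Bianca ∩ Divya: 06:30-08:00, 13:00-15:00.
Xiulan ∩ Pablo ∩ Rina ∩ Bianca ∩ Divya ∩ Sam: 06:30-08:00, 13:00-15:00.
Xiulan ∩ Pablo ∩ Rina ∩ Bianca ∩ Divya ∩ Sam ∩ Idris: 06:30-08:00, 13:00-15:00.
The longest is 13:00-15:00 at 120 minutes.

120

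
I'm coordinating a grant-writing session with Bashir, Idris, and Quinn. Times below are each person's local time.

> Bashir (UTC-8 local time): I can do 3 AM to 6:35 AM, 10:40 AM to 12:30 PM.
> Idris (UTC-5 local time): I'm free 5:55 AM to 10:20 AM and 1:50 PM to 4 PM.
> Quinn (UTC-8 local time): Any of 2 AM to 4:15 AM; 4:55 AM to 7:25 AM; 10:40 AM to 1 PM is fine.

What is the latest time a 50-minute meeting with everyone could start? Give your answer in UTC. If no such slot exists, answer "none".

19:40

Bashir in UTC: 11:00-14:35, 18:40-20:30 (add 8h to convert from UTC-8).
Idris in UTC: 10:55-15:20, 18:50-21:00 (add 5h to convert from UTC-5).
Quinn in UTC: 10:00-12:15, 12:55-15:25, 18:40-21:00 (add 8h to convert from UTC-8).
Bashir ∩ Idris: 11:00-14:35, 18:50-20:30.
Bashir ∩ Idris ∩ Quinn: 11:00-12:15, 12:55-14:35, 18:50-20:30.
The last common window of at least 50 minutes is 18:50-20:30; a 50-minute meeting can start as late as 19:40 and still end by 20:30.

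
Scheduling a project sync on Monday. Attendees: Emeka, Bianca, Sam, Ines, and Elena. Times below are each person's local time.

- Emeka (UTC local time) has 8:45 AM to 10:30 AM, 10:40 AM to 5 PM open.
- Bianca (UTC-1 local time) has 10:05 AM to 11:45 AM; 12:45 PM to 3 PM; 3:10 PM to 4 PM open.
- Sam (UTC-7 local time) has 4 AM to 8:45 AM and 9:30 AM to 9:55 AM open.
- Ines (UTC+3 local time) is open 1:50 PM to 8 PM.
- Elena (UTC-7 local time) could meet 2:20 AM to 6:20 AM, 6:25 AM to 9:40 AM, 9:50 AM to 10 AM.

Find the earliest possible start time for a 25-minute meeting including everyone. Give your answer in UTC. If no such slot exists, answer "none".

11:05

Emeka in UTC: 08:45-10:30, 10:40-17:00.
Bianca in UTC: 11:05-12:45, 13:45-16:00, 16:10-17:00 (add 1h to convert from UTC-1).
Sam in UTC: 11:00-15:45, 16:30-16:55 (add 7h to convert from UTC-7).
Ines in UTC: 10:50-17:00 (subtract 3h to convert from UTC+3).
Elena in UTC: 09:20-13:20, 13:25-16:40, 16:50-17:00 (add 7h to convert from UTC-7).
Emeka ∩ Bianca: 11:05-12:45, 13:45-16:00, 16:10-17:00.
Emeka ∩ Bianca ∩ Sam: 11:05-12:45, 13:45-15:45, 16:30-16:55.
Emeka ∩ Bianca ∩ Sam ∩ Ines: 11:05-12:45, 13:45-15:45, 16:30-16:55.
Emeka ∩ Bianca ∩ Sam ∩ Ines ∩ Elena: 11:05-12:45, 13:45-15:45, 16:30-16:40, 16:50-16:55.
The first common window of at least 25 minutes is 11:05-12:45, so the earliest start is 11:05.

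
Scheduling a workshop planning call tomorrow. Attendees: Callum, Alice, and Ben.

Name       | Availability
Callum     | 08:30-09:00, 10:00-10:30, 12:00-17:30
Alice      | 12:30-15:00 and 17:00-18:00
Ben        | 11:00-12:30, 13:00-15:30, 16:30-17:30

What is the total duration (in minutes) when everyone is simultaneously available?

150

Callum ∩ Alice: 12:30-15:00, 17:00-17:30.
Callum ∩ Alice ∩ Ben: 13:00-15:00, 17:00-17:30.
Those are the intersection windows.
Summing the common windows: 120 + 30 = 150 minutes.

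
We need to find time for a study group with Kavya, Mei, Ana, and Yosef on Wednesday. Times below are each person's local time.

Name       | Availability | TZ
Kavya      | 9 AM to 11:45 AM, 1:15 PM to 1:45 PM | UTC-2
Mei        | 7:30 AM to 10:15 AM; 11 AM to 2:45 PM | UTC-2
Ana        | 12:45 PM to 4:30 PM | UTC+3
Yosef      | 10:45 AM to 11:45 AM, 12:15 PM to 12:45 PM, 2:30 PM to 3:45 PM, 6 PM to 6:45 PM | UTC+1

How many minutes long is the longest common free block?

Kavya in UTC: 11:00-13:45, 15:15-15:45 (add 2h to convert from UTC-2).
Mei in UTC: 09:30-12:15, 13:00-16:45 (add 2h to convert from UTC-2).
Ana in UTC: 09:45-13:30 (subtract 3h to convert from UTC+3).
Yosef in UTC: 09:45-10:45, 11:15-11:45, 13:30-14:45, 17:00-17:45 (subtract 1h to convert from UTC+1).
Kavya ∩ Mei: 11:00-12:15, 13:00-13:45, 15:15-15:45.
Kavya ∩ Mei ∩ Ana: 11:00-12:15, 13:00-13:30.
Kavya ∩ Mei ∩ Ana ∩ Yosef: 11:15-11:45.
Those are the intersection windows.
The longest is 11:15-11:45 at 30 minutes.

30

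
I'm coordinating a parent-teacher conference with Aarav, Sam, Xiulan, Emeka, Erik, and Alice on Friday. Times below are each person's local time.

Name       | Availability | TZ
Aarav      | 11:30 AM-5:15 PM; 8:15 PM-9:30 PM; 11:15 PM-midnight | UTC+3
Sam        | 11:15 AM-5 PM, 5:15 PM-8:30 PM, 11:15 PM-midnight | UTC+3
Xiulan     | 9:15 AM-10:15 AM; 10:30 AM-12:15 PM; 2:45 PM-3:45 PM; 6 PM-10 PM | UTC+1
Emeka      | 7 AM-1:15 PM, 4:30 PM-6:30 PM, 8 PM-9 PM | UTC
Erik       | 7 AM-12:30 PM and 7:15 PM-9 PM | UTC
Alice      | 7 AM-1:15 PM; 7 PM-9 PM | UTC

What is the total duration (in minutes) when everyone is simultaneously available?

195

Aarav in UTC: 08:30-14:15, 17:15-18:30, 20:15-21:00 (subtract 3h to convert from UTC+3).
Sam in UTC: 08:15-14:00, 14:15-17:30, 20:15-21:00 (subtract 3h to convert from UTC+3).
Xiulan in UTC: 08:15-09:15, 09:30-11:15, 13:45-14:45, 17:00-21:00 (subtract 1h to convert from UTC+1).
Emeka in UTC: 07:00-13:15, 16:30-18:30, 20:00-21:00.
Erik in UTC: 07:00-12:30, 19:15-21:00.
Alice in UTC: 07:00-13:15, 19:00-21:00.
Aarav ∩ Sam: 08:30-14:00, 17:15-17:30, 20:15-21:00.
Aarav ∩ Sam ∩ Xiulan: 08:30-09:15, 09:30-11:15, 13:45-14:00, 17:15-17:30, 20:15-21:00.
Aarav ∩ Sam ∩ Xiulan ∩ Emeka: 08:30-09:15, 09:30-11:15, 17:15-17:30, 20:15-21:00.
Aarav ∩ Sam ∩ Xiulan ∩ Emeka ∩ Erik: 08:30-09:15, 09:30-11:15, 20:15-21:00.
Aarav ∩ Sam ∩ Xiulan ∩ Emeka ∩ Erik ∩ Alice: 08:30-09:15, 09:30-11:15, 20:15-21:00.
Those are the intersection windows.
Summing the common windows: 45 + 105 + 45 = 195 minutes.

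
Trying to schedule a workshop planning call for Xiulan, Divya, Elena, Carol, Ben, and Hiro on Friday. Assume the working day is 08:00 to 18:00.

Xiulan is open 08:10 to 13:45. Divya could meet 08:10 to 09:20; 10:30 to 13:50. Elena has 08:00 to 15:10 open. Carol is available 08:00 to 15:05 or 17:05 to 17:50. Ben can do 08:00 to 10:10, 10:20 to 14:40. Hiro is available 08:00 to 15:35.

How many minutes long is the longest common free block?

Xiulan ∩ Divya: 08:10-09:20, 10:30-13:45.
Xiulan ∩ Divya ∩ Elena: 08:10-09:20, 10:30-13:45.
Xiulan ∩ Divya ∩ Elena ∩ Carol: 08:10-09:20, 10:30-13:45.
Xiulan ∩ Divya ∩ Elena ∩ Carol ∩ Ben: 08:10-09:20, 10:30-13:45.
Xiulan ∩ Divya ∩ Elena ∩ Carol ∩ Ben ∩ Hiro: 08:10-09:20, 10:30-13:45.
Those are the intersection windows.
The longest is 10:30-13:45 at 195 minutes.

195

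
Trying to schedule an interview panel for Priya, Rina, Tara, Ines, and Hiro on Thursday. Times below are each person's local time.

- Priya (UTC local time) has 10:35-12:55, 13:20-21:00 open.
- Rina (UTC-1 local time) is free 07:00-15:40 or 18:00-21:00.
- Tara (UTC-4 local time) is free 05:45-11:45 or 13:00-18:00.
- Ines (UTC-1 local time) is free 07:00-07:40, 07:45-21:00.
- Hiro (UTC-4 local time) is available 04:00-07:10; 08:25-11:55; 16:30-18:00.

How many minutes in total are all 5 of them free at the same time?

Priya in UTC: 10:35-12:55, 13:20-21:00.
Rina in UTC: 08:00-16:40, 19:00-22:00 (add 1h to convert from UTC-1).
Tara in UTC: 09:45-15:45, 17:00-22:00 (add 4h to convert from UTC-4).
Ines in UTC: 08:00-08:40, 08:45-22:00 (add 1h to convert from UTC-1).
Hiro in UTC: 08:00-11:10, 12:25-15:55, 20:30-22:00 (add 4h to convert from UTC-4).
Priya ∩ Rina: 10:35-12:55, 13:20-16:40, 19:00-21:00.
Priya ∩ Rina ∩ Tara: 10:35-12:55, 13:20-15:45, 19:00-21:00.
Priya ∩ Rina ∩ Tara ∩ Ines: 10:35-12:55, 13:20-15:45, 19:00-21:00.
Priya ∩ Rina ∩ Tara ∩ Ines ∩ Hiro: 10:35-11:10, 12:25-12:55, 13:20-15:45, 20:30-21:00.
Those are the intersection windows.
Summing the common windows: 35 + 30 + 145 + 30 = 240 minutes.

240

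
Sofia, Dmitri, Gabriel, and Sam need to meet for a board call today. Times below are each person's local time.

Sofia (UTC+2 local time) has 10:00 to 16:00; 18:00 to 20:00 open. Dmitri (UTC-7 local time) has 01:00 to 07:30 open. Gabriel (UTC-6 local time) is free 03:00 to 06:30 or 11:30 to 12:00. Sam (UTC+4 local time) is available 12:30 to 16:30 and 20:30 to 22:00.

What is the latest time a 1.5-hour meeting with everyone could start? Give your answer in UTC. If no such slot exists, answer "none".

11:00

Sofia in UTC: 08:00-14:00, 16:00-18:00 (subtract 2h to convert from UTC+2).
Dmitri in UTC: 08:00-14:30 (add 7h to convert from UTC-7).
Gabriel in UTC: 09:00-12:30, 17:30-18:00 (add 6h to convert from UTC-6).
Sam in UTC: 08:30-12:30, 16:30-18:00 (subtract 4h to convert from UTC+4).
Sofia ∩ Dmitri: 08:00-14:00.
Sofia ∩ Dmitri ∩ Gabriel: 09:00-12:30.
Sofia ∩ Dmitri ∩ Gabriel ∩ Sam: 09:00-12:30.
So the common availability across everyone is 09:00-12:30.
The last common window of at least 90 minutes is 09:00-12:30; a 90-minute meeting can start as late as 11:00 and still end by 12:30.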